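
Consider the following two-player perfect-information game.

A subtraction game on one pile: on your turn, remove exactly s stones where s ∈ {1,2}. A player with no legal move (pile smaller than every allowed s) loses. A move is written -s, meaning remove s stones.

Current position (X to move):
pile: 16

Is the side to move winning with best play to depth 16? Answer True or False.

[16] X move#1: -1:+1/15*, -2:-1/14
[15] O move#2: -1:-1/14*, -2:-1/13
[14] X move#3: -1:-1/13, -2:+1/12*
[12] O move#4: -1:-1/11*, -2:-1/10
[11] X move#5: -1:-1/10, -2:+1/9*
[9] O move#6: -1:-1/8*, -2:-1/7
[8] X move#7: -1:-1/7, -2:+1/6*
[6] O move#8: -1:-1/5*, -2:-1/4
[5] X move#9: -1:-1/4, -2:+1/3*
[3] O move#10: -1:-1/2*, -2:-1/1
[2] X move#11: -1:-1/1, -2:+1/0*
[0] end (terminal -1, O#12); searched 16 to 16

X winning at [16]: True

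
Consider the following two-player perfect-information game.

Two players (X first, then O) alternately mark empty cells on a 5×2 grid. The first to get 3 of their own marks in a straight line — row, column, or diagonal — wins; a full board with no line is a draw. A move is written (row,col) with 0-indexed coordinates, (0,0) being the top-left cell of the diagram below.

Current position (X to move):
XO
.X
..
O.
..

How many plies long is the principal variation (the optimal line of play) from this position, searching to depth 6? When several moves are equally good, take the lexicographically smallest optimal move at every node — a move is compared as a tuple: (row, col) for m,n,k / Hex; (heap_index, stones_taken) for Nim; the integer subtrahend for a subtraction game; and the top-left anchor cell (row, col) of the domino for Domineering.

PV length from [XO/.X/../O./..]: 6 plies

p1 X@[XO/.X/../O./..]: (1,0)[XO/XX/../O./..]+0* (2,0)[XO/.X/X./O./..]+0 (2,1)[XO/.X/.X/O./..]+0 (3,1)[XO/.X/../OX/..]+0 (4,0)[XO/.X/../O./X.]+0 (4,1)[XO/.X/../O./.X]-1
p2 O@[XO/XX/../O./..]: (2,0)[XO/XX/O./O./..]+0* (2,1)[XO/XX/.O/O./..]-1 (3,1)[XO/XX/../OO/..]-1 (4,0)[XO/XX/../O./O.]-1 (4,1)[XO/XX/../O./.O]-1
p3 X@[XO/XX/O./O./..]: (2,1)[XO/XX/OX/O./..]-1 (3,1)[XO/XX/O./OX/..]-1 (4,0)[XO/XX/O./O./X.]+0* (4,1)[XO/XX/O./O./.X]-1
p4 O@[XO/XX/O./O./X.]: (2,1)[XO/XX/OO/O./X.]+0* (3,1)[XO/XX/O./OO/X.]+0 (4,1)[XO/XX/O./O./XO]+0
p5 X@[XO/XX/OO/O./X.]: (3,1)[XO/XX/OO/OX/X.]+0* (4,1)[XO/XX/OO/O./XX]+0
p6 O@[XO/XX/OO/OX/X.]: (4,1)[XO/XX/OO/OX/XO]+0*
p7 X@[XO/XX/OO/OX/XO] terminal +0; root [XO/.X/../O./..] d6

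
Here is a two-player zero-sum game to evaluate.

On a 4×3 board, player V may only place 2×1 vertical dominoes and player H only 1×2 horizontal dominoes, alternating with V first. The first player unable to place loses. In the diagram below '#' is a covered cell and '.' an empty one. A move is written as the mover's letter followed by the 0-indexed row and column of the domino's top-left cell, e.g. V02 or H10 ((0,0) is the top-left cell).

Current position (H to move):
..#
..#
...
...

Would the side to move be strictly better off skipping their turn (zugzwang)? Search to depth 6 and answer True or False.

zugzwang(..#/..#/.../..., H) = False

ply 1, H at ..#/..#/.../... | H00=-1→###/..#/.../...*; H10=-1→..#/###/.../...; H20=-1→..#/..#/##./...; H21=-1→..#/..#/.##/...; H30=-1→..#/..#/.../##.; H31=-1→..#/..#/.../.##
ply 2, V at ###/..#/.../... | V10=-1→###/#.#/#../...; V11=+1→###/.##/.#./...*; V20=-1→###/..#/#../#..; V21=+1→###/..#/.#./.#.; V22=-1→###/..#/..#/..#
ply 3, H at ###/.##/.#./... | H30=-1→###/.##/.#./##.*; H31=-1→###/.##/.#./.##
ply 4, V at ###/.##/.#./##. | V10=+1→###/###/##./##.*; V22=+1→###/.##/.##/###
ply 5: ###/###/##./##. is terminal -1 (H); from ..#/..#/.../... depth 6
pass branch (V moves first from the same position):
  | ply 1, V at ..#/..#/.../... | V00=+1→#.#/#.#/.../...*; V01=+1→.##/.##/.../...; V10=-1→..#/#.#/#../...; V11=+1→..#/.##/.#./...; V20=+1→..#/..#/#../#..; V21=+1→..#/..#/.#./.#.; V22=+1→..#/..#/..#/..#
  | ply 2, H at #.#/#.#/.../... | H20=-1→#.#/#.#/##./...*; H21=-1→#.#/#.#/.##/...; H30=-1→#.#/#.#/.../##.; H31=-1→#.#/#.#/.../.##
  | ply 3, V at #.#/#.#/##./... | V01=-1→###/###/##./...; V22=+1→#.#/#.#/###/..#*
  | ply 4, H at #.#/#.#/###/..# | H30=-1→#.#/#.#/###/###*
  | ply 5, V at #.#/#.#/###/### | V01=+1→###/###/###/###*
  | ply 6: ###/###/###/### is terminal -1 (H); from ..#/..#/.../... depth 6
H moving scores -1; H passing scores -1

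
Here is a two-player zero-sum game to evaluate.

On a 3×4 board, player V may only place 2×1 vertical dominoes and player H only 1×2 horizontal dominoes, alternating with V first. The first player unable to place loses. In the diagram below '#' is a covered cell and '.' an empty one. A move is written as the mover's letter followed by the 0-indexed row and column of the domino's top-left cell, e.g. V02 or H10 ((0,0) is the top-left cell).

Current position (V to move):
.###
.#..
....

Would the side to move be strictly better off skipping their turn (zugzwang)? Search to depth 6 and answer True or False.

zugzwang(.###/.#../...., V) = False

p1 V@[.###/.#../....]: V00[####/##../....]-1 V10[.###/##../#...]-1 V12[.###/.##./..#.]+1* V13[.###/.#.#/...#]+1
p2 H@[.###/.##./..#.]: H20[.###/.##./###.]-1*
p3 V@[.###/.##./###.]: V00[####/###./###.]+1* V13[.###/.###/####]+1
p4 H@[####/###./###.] terminal -1; root [.###/.#../....] d6
suppose V passes — search the same position with H to move:
pass> p1 H@[.###/.#../....]: H12[.###/.###/....]+1* H20[.###/.#../##..]-1 H21[.###/.#../.##.]-1 H22[.###/.#../..##]+1
pass> p2 V@[.###/.###/....]: V00[####/####/....]-1* V10[.###/####/#...]-1
pass> p3 H@[####/####/....]: H20[####/####/##..]+1* H21[####/####/.##.]+1 H22[####/####/..##]+1
pass> p4 V@[####/####/##..] terminal -1; root [.###/.#../....] d6
for V: play +1, pass -1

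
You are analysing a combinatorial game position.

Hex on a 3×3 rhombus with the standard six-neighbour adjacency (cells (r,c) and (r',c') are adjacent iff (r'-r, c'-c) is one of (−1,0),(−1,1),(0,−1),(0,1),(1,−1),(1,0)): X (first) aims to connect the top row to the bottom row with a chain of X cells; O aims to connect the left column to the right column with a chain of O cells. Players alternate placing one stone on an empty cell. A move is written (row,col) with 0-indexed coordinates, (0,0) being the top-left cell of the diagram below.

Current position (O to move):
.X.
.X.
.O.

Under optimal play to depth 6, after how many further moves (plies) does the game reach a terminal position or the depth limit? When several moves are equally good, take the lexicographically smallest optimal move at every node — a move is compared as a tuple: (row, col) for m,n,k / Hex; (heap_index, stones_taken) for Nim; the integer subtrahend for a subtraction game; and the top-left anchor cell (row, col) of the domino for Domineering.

ply 1, O at .X./.X./.O. | (0,0)=-1→OX./.X./.O.; (0,2)=-1→.XO/.X./.O.; (1,0)=-1→.X./OX./.O.; (1,2)=-1→.X./.XO/.O.; (2,0)=+1→.X./.X./OO.*; (2,2)=-1→.X./.X./.OO
ply 2, X at .X./.X./OO. | (0,0)=-1→XX./.X./OO.*; (0,2)=-1→.XX/.X./OO.; (1,0)=-1→.X./XX./OO.; (1,2)=-1→.X./.XX/OO.; (2,2)=-1→.X./.X./OOX
ply 3, O at XX./.X./OO. | (0,2)=+1→XXO/.X./OO.*; (1,0)=+1→XX./OX./OO.; (1,2)=+1→XX./.XO/OO.; (2,2)=+1→XX./.X./OOO
ply 4, X at XXO/.X./OO. | (1,0)=-1→XXO/XX./OO.*; (1,2)=-1→XXO/.XX/OO.; (2,2)=-1→XXO/.X./OOX
ply 5, O at XXO/XX./OO. | (1,2)=+1→XXO/XXO/OO.*; (2,2)=+1→XXO/XX./OOO
ply 6: XXO/XXO/OO. is terminal -1 (X); from .X./.X./.O. depth 6

PV length from [.X./.X./.O.]: 5 plies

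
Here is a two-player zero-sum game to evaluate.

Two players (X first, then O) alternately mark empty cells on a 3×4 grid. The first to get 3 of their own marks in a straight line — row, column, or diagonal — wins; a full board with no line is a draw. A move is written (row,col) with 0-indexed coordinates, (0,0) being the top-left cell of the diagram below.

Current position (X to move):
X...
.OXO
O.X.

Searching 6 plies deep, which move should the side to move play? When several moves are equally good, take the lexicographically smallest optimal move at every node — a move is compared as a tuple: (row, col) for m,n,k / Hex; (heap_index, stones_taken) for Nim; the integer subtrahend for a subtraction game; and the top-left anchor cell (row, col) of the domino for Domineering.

X's best at [X.../.OXO/O.X.]: (0,2)

[X.../.OXO/O.X.] X move#1: (0,1):-1/XX../.OXO/O.X., (0,2):+1/X.X./.OXO/O.X.*, (0,3):-1/X..X/.OXO/O.X., (1,0):-1/X.../XOXO/O.X., (2,1):-1/X.../.OXO/OXX., (2,3):-1/X.../.OXO/O.XX
[X.X./.OXO/O.X.] end (terminal -1, O#2); searched X.../.OXO/O.X. to 6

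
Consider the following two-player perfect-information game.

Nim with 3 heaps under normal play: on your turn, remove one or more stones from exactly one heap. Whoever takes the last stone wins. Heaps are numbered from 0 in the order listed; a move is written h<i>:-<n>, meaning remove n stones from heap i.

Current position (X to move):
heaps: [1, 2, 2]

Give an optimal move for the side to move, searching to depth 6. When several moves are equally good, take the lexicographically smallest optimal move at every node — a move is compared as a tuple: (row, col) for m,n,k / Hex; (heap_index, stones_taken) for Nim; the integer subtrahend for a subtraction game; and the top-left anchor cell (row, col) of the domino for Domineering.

ply 1, X at (1,2,2) | h0:-1=+1→(0,2,2)*; h1:-1=-1→(1,1,2); h1:-2=-1→(1,0,2); h2:-1=-1→(1,2,1); h2:-2=-1→(1,2,0)
ply 2, O at (0,2,2) | h1:-1=-1→(0,1,2)*; h1:-2=-1→(0,0,2); h2:-1=-1→(0,2,1); h2:-2=-1→(0,2,0)
ply 3, X at (0,1,2) | h1:-1=-1→(0,0,2); h2:-1=+1→(0,1,1)*; h2:-2=-1→(0,1,0)
ply 4, O at (0,1,1) | h1:-1=-1→(0,0,1)*; h2:-1=-1→(0,1,0)
ply 5, X at (0,0,1) | h2:-1=+1→(0,0,0)*
ply 6: (0,0,0) is terminal -1 (O); from (1,2,2) depth 6

X's best at [(1,2,2)]: h0:-1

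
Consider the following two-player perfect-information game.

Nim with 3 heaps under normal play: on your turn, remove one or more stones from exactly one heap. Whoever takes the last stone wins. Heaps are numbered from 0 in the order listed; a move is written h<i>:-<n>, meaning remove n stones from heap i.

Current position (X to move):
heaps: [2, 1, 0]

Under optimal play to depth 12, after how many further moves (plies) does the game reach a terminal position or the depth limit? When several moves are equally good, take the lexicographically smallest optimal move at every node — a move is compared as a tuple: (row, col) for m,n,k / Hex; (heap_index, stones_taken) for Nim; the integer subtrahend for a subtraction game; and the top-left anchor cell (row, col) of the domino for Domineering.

PV length from [(2,1,0)]: 3 plies

p1 X@[(2,1,0)]: h0:-1[(1,1,0)]+1* h0:-2[(0,1,0)]-1 h1:-1[(2,0,0)]-1
p2 O@[(1,1,0)]: h0:-1[(0,1,0)]-1* h1:-1[(1,0,0)]-1
p3 X@[(0,1,0)]: h1:-1[(0,0,0)]+1*
p4 O@[(0,0,0)] terminal -1; root [(2,1,0)] d12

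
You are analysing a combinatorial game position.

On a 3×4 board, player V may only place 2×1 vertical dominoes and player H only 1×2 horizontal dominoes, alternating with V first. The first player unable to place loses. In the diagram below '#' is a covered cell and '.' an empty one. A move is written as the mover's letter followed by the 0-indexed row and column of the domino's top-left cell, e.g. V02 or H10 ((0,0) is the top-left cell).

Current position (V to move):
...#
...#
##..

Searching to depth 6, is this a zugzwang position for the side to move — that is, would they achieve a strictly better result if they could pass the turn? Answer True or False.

zugzwang(...#/...#/##.., V) = False

[...#/...#/##..] V move#1: V00:-1/#..#/#..#/##.., V01:+1/.#.#/.#.#/##..*, V02:-1/..##/..##/##.., V12:-1/...#/..##/###.
[.#.#/.#.#/##..] H move#2: H22:-1/.#.#/.#.#/####*
[.#.#/.#.#/####] V move#3: V00:+1/##.#/##.#/####*, V02:+1/.###/.###/####
[##.#/##.#/####] end (terminal -1, H#4); searched ...#/...#/##.. to 6
pass branch (H moves first from the same position):
  | [...#/...#/##..] H move#1: H00:+1/##.#/...#/##..*, H01:+1/.###/...#/##.., H10:+1/...#/##.#/##.., H11:+1/...#/.###/##.., H22:-1/...#/...#/####
  | [##.#/...#/##..] V move#2: V02:-1/####/..##/##..*, V12:-1/##.#/..##/###.
  | [####/..##/##..] H move#3: H10:+1/####/####/##..*, H22:+1/####/..##/####
  | [####/####/##..] end (terminal -1, V#4); searched ...#/...#/##.. to 6
V moving scores +1; V passing scores -1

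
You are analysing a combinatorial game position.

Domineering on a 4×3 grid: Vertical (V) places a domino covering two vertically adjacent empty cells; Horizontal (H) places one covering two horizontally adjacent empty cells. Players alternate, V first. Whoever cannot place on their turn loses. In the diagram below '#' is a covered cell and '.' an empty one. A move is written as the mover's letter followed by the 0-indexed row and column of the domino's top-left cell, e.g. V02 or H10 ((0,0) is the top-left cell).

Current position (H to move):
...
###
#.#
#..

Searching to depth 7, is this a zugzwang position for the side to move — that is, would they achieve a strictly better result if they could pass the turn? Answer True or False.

zugzwang(.../###/#.#/#.., H) = False

p1 H@[.../###/#.#/#..]: H00[##./###/#.#/#..]-1 H01[.##/###/#.#/#..]-1 H31[.../###/#.#/###]+1*
p2 V@[.../###/#.#/###] terminal -1; root [.../###/#.#/#..] d7
pass branch (V moves first from the same position):
  | p1 V@[.../###/#.#/#..]: V21[.../###/###/##.]-1*
  | p2 H@[.../###/###/##.]: H00[##./###/###/##.]+1* H01[.##/###/###/##.]+1
  | p3 V@[##./###/###/##.] terminal -1; root [.../###/#.#/#..] d7
H moving scores +1; H passing scores +1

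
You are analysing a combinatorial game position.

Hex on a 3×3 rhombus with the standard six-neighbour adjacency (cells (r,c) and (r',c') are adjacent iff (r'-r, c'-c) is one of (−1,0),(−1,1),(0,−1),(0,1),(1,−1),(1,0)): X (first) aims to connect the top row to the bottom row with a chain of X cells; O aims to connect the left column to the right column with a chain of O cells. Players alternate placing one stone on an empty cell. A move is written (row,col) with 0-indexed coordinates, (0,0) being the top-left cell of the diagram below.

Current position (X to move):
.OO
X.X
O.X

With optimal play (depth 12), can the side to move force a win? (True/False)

[.OO/X.X/O.X] X move#1: (0,0):-1/XOO/X.X/O.X*, (1,1):-1/.OO/XXX/O.X, (2,1):-1/.OO/X.X/OXX
[XOO/X.X/O.X] O move#2: (1,1):+1/XOO/XOX/O.X*, (2,1):-1/XOO/X.X/OOX
[XOO/XOX/O.X] end (terminal -1, X#3); searched .OO/X.X/O.X to 12

X winning at [.OO/X.X/O.X]: False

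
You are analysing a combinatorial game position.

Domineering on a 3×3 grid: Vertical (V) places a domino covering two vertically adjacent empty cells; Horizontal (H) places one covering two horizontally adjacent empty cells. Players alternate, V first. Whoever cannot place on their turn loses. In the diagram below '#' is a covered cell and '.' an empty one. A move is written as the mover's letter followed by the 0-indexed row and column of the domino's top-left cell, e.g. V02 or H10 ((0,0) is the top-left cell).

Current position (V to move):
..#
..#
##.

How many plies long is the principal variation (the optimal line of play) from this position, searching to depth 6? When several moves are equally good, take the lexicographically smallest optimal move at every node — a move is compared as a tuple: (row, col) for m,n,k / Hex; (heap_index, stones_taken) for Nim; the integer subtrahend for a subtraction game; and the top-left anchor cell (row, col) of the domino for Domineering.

PV length from [..#/..#/##.]: 1 ply

ply 1, V at ..#/..#/##. | V00=+1→#.#/#.#/##.*; V01=+1→.##/.##/##.
ply 2: #.#/#.#/##. is terminal -1 (H); from ..#/..#/##. depth 6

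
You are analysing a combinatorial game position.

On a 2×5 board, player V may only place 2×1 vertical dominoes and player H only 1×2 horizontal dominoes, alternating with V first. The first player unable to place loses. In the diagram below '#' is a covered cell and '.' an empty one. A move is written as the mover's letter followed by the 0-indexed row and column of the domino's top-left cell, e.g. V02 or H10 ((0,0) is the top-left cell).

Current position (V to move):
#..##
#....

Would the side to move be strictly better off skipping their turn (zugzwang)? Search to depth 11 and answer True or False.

zugzwang(#..##/#...., V) = False

[#..##/#....] V move#1: V01:-1/##.##/##..., V02:+1/#.###/#.#..*
[#.###/#.#..] H move#2: H13:-1/#.###/#.###*
[#.###/#.###] V move#3: V01:+1/#####/#####*
[#####/#####] end (terminal -1, H#4); searched #..##/#.... to 11
pass branch (H moves first from the same position):
  | [#..##/#....] H move#1: H01:+1/#####/#....*, H11:+1/#..##/###.., H12:-1/#..##/#.##., H13:-1/#..##/#..##
  | [#####/#....] end (terminal -1, V#2); searched #..##/#.... to 11
V moving scores +1; V passing scores -1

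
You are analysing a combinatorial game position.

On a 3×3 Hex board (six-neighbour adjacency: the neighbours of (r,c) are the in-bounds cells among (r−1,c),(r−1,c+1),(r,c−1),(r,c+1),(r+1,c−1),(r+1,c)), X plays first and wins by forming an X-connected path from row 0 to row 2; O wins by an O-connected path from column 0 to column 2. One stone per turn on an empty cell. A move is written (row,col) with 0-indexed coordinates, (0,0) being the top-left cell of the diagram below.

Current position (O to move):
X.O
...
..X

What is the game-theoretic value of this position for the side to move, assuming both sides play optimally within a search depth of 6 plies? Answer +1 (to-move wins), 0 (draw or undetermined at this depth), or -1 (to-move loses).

ply 1, O at X.O/.../..X | (0,1)=-1→XOO/.../..X; (1,0)=+1→X.O/O../..X*; (1,1)=+1→X.O/.O./..X; (1,2)=-1→X.O/..O/..X; (2,0)=-1→X.O/.../O.X; (2,1)=-1→X.O/.../.OX
ply 2, X at X.O/O../..X | (0,1)=-1→XXO/O../..X*; (1,1)=-1→X.O/OX./..X; (1,2)=-1→X.O/O.X/..X; (2,0)=-1→X.O/O../X.X; (2,1)=-1→X.O/O../.XX
ply 3, O at XXO/O../..X | (1,1)=+1→XXO/OO./..X*; (1,2)=-1→XXO/O.O/..X; (2,0)=-1→XXO/O../O.X; (2,1)=-1→XXO/O../.OX
ply 4: XXO/OO./..X is terminal -1 (X); from X.O/.../..X depth 6

value(X.O/.../..X, O) = +1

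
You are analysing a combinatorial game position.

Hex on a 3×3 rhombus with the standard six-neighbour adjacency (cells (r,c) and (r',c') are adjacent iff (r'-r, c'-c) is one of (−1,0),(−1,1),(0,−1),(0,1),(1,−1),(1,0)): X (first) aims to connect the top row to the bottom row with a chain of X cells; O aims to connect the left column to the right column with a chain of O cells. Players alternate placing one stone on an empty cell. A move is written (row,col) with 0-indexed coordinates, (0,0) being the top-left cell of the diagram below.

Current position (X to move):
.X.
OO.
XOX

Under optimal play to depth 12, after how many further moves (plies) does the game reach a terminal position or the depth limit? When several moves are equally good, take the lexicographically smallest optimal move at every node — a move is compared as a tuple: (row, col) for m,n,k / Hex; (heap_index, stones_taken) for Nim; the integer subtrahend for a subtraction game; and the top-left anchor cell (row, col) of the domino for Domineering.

[.X./OO./XOX] X move#1: (0,0):-1/XX./OO./XOX*, (0,2):-1/.XX/OO./XOX, (1,2):-1/.X./OOX/XOX
[XX./OO./XOX] O move#2: (0,2):+1/XXO/OO./XOX*, (1,2):+1/XX./OOO/XOX
[XXO/OO./XOX] end (terminal -1, X#3); searched .X./OO./XOX to 12

PV length from [.X./OO./XOX]: 2 plies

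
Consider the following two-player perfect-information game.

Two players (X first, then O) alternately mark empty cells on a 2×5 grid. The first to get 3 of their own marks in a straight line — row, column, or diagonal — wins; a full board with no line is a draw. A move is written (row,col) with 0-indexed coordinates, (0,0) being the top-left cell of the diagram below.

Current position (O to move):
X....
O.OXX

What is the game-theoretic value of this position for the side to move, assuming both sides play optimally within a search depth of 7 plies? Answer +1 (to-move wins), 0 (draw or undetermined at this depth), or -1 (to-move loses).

value(X..../O.OXX, O) = +1

[X..../O.OXX] O move#1: (0,1):+0/XO.../O.OXX, (0,2):+1/X.O../O.OXX*, (0,3):+1/X..O./O.OXX, (0,4):+0/X...O/O.OXX, (1,1):+1/X..../OOOXX
[X.O../O.OXX] X move#2: (0,1):-1/XXO../O.OXX*, (0,3):-1/X.OX./O.OXX, (0,4):-1/X.O.X/O.OXX, (1,1):-1/X.O../OXOXX
[XXO../O.OXX] O move#3: (0,3):+1/XXOO./O.OXX*, (0,4):+1/XXO.O/O.OXX, (1,1):+1/XXO../OOOXX
[XXOO./O.OXX] X move#4: (0,4):-1/XXOOX/O.OXX*, (1,1):-1/XXOO./OXOXX
[XXOOX/O.OXX] O move#5: (1,1):+1/XXOOX/OOOXX*
[XXOOX/OOOXX] end (terminal -1, X#6); searched X..../O.OXX to 7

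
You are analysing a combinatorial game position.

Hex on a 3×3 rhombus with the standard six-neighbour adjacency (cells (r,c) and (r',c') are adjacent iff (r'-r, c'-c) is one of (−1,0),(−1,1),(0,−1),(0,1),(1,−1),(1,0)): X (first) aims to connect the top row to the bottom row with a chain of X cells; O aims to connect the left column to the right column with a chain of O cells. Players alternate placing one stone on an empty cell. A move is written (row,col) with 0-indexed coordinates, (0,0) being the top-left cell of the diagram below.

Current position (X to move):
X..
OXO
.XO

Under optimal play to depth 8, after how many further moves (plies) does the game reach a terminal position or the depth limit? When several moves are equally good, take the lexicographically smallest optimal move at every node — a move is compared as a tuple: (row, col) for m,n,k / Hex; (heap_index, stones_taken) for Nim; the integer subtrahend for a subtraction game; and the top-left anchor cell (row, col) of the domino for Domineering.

PV length from [X../OXO/.XO]: 1 ply

ply 1, X at X../OXO/.XO | (0,1)=+1→XX./OXO/.XO*; (0,2)=+1→X.X/OXO/.XO; (2,0)=+1→X../OXO/XXO
ply 2: XX./OXO/.XO is terminal -1 (O); from X../OXO/.XO depth 8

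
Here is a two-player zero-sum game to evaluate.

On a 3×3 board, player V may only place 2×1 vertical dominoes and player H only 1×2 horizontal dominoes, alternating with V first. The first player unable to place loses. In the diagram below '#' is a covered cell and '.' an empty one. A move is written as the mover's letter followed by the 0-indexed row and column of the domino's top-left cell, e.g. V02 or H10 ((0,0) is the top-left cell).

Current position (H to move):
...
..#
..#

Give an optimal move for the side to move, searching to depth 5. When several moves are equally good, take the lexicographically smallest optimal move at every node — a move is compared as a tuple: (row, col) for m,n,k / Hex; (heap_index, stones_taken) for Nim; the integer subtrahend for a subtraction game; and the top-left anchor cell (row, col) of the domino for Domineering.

p1 H@[.../..#/..#]: H00[##./..#/..#]-1 H01[.##/..#/..#]-1 H10[.../###/..#]+1* H20[.../..#/###]-1
p2 V@[.../###/..#] terminal -1; root [.../..#/..#] d5

H's best at [.../..#/..#]: H10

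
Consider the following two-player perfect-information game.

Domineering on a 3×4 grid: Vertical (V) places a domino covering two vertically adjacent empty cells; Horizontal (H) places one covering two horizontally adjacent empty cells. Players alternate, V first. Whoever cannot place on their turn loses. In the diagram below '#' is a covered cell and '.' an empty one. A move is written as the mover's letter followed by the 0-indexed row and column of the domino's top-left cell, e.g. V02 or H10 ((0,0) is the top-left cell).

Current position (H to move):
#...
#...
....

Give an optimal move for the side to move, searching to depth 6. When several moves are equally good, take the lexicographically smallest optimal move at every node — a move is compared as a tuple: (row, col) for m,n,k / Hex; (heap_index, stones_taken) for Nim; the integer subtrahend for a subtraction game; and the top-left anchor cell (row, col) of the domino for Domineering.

ply 1, H at #.../#.../.... | H01=-1→###./#.../....; H02=-1→#.##/#.../....; H11=+1→#.../###./....*; H12=+1→#.../#.##/....; H20=-1→#.../#.../##..; H21=-1→#.../#.../.##.; H22=-1→#.../#.../..##
ply 2, V at #.../###./.... | V03=-1→#..#/####/....*; V13=-1→#.../####/...#
ply 3, H at #..#/####/.... | H01=+1→####/####/....*; H20=+1→#..#/####/##..; H21=+1→#..#/####/.##.; H22=+1→#..#/####/..##
ply 4: ####/####/.... is terminal -1 (V); from #.../#.../.... depth 6

H's best at [#.../#.../....]: H11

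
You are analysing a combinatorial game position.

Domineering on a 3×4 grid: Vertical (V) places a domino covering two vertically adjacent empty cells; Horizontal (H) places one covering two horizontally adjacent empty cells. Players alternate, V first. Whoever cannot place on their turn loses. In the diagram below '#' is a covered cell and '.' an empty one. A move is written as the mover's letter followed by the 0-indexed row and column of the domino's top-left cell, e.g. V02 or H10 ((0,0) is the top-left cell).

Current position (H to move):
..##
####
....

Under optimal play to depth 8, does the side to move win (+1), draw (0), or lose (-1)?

value(..##/####/...., H) = +1

p1 H@[..##/####/....]: H00[####/####/....]+1* H20[..##/####/##..]+1 H21[..##/####/.##.]+1 H22[..##/####/..##]+1
p2 V@[####/####/....] terminal -1; root [..##/####/....] d8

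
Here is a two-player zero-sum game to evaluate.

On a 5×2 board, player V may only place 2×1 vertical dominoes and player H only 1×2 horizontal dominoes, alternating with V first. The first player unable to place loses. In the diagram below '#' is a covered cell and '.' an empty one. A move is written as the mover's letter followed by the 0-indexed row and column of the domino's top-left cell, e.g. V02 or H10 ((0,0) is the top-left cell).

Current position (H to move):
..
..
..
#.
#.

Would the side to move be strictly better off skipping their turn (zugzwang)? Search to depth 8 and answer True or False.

[../../../#./#.] H move#1: H00:-1/##/../../#./#., H10:+1/../##/../#./#.*, H20:-1/../../##/#./#.
[../##/../#./#.] V move#2: V21:-1/../##/.#/##/#.*, V31:-1/../##/../##/##
[../##/.#/##/#.] H move#3: H00:+1/##/##/.#/##/#.*
[##/##/.#/##/#.] end (terminal -1, V#4); searched ../../../#./#. to 8
if H skipped the turn, V would face:
~ [../../../#./#.] V move#1: V00:+1/#./#./../#./#.*, V01:+1/.#/.#/../#./#., V10:+1/../#./#./#./#., V11:+1/../.#/.#/#./#., V21:-1/../../.#/##/#., V31:-1/../../../##/##
~ [#./#./../#./#.] H move#2: H20:-1/#./#./##/#./#.*
~ [#./#./##/#./#.] V move#3: V01:+1/##/##/##/#./#.*, V31:+1/#./#./##/##/##
~ [##/##/##/#./#.] end (terminal -1, H#4); searched ../../../#./#. to 8
compare (H): move=+1 vs pass=-1

zugzwang(../../../#./#., H) = False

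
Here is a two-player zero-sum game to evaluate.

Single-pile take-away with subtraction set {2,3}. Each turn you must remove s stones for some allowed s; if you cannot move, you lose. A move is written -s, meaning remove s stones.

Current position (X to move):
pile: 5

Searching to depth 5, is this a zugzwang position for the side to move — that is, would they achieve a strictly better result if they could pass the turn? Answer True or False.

[5] X move#1: -2:-1/3*, -3:-1/2
[3] O move#2: -2:+1/1*, -3:+1/0
[1] end (terminal -1, X#3); searched 5 to 5
pass branch (O moves first from the same position):
  | [5] O move#1: -2:-1/3*, -3:-1/2
  | [3] X move#2: -2:+1/1*, -3:+1/0
  | [1] end (terminal -1, O#3); searched 5 to 5
X moving scores -1; X passing scores +1

zugzwang(5, X) = True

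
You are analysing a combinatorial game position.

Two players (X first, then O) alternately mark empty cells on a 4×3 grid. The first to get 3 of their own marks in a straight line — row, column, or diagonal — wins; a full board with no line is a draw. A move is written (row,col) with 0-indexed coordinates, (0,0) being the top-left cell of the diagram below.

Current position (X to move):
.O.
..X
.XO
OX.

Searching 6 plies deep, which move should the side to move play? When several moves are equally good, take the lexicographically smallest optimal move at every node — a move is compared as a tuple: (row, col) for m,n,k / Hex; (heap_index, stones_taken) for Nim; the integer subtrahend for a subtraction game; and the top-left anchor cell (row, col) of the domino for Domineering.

X's best at [.O./..X/.XO/OX.]: (0,0)

p1 X@[.O./..X/.XO/OX.]: (0,0)[XO./..X/.XO/OX.]+1* (0,2)[.OX/..X/.XO/OX.]+0 (1,0)[.O./X.X/.XO/OX.]+1 (1,1)[.O./.XX/.XO/OX.]+1 (2,0)[.O./..X/XXO/OX.]+0 (3,2)[.O./..X/.XO/OXX]+1
p2 O@[XO./..X/.XO/OX.]: (0,2)[XOO/..X/.XO/OX.]-1* (1,0)[XO./O.X/.XO/OX.]-1 (1,1)[XO./.OX/.XO/OX.]-1 (2,0)[XO./..X/OXO/OX.]-1 (3,2)[XO./..X/.XO/OXO]-1
p3 X@[XOO/..X/.XO/OX.]: (1,0)[XOO/X.X/.XO/OX.]+1* (1,1)[XOO/.XX/.XO/OX.]+1 (2,0)[XOO/..X/XXO/OX.]+1 (3,2)[XOO/..X/.XO/OXX]+1
p4 O@[XOO/X.X/.XO/OX.]: (1,1)[XOO/XOX/.XO/OX.]-1* (2,0)[XOO/X.X/OXO/OX.]-1 (3,2)[XOO/X.X/.XO/OXO]-1
p5 X@[XOO/XOX/.XO/OX.]: (2,0)[XOO/XOX/XXO/OX.]+1* (3,2)[XOO/XOX/.XO/OXX]+1
p6 O@[XOO/XOX/XXO/OX.] terminal -1; root [.O./..X/.XO/OX.] d6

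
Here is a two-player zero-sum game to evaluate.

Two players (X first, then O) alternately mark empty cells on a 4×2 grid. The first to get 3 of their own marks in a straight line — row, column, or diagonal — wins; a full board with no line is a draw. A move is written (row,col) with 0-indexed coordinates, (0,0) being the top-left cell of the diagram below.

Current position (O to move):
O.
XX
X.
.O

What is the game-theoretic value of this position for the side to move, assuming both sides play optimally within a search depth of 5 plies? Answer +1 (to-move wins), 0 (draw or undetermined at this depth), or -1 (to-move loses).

value(O./XX/X./.O, O) = 0

[O./XX/X./.O] O move#1: (0,1):-1/OO/XX/X./.O, (2,1):-1/O./XX/XO/.O, (3,0):+0/O./XX/X./OO*
[O./XX/X./OO] X move#2: (0,1):+0/OX/XX/X./OO*, (2,1):+0/O./XX/XX/OO
[OX/XX/X./OO] O move#3: (2,1):+0/OX/XX/XO/OO*
[OX/XX/XO/OO] end (terminal +0, X#4); searched O./XX/X./.O to 5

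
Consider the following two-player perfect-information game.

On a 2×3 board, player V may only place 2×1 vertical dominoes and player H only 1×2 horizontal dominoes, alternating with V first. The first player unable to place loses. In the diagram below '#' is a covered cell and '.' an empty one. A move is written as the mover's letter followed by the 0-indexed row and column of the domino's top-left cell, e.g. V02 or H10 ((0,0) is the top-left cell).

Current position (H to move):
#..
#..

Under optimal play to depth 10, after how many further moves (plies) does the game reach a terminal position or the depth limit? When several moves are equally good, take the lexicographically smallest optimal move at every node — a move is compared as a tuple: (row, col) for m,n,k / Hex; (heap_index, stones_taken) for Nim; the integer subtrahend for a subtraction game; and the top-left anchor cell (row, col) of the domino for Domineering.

PV length from [#../#..]: 1 ply

p1 H@[#../#..]: H01[###/#..]+1* H11[#../###]+1
p2 V@[###/#..] terminal -1; root [#../#..] d10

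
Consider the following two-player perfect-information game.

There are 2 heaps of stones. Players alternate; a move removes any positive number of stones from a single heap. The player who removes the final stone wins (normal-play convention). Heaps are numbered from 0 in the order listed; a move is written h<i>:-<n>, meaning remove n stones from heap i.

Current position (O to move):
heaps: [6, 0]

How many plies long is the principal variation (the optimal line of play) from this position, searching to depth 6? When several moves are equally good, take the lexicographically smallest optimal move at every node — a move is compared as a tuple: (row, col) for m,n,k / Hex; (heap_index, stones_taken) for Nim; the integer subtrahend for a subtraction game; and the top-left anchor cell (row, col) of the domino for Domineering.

p1 O@[(6,0)]: h0:-1[(5,0)]-1 h0:-2[(4,0)]-1 h0:-3[(3,0)]-1 h0:-4[(2,0)]-1 h0:-5[(1,0)]-1 h0:-6[(0,0)]+1*
p2 X@[(0,0)] terminal -1; root [(6,0)] d6

PV length from [(6,0)]: 1 ply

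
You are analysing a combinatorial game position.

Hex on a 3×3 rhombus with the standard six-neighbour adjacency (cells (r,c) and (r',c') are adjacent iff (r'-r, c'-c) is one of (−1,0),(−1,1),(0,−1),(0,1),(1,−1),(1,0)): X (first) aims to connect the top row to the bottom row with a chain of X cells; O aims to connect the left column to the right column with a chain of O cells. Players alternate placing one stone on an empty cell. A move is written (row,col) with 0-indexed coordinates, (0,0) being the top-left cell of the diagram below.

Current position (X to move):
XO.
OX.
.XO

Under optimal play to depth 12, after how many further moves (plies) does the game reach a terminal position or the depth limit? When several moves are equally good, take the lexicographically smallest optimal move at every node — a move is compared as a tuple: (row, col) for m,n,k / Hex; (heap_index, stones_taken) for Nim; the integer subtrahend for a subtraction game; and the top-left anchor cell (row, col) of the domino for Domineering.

PV length from [XO./OX./.XO]: 1 ply

p1 X@[XO./OX./.XO]: (0,2)[XOX/OX./.XO]+1* (1,2)[XO./OXX/.XO]-1 (2,0)[XO./OX./XXO]-1
p2 O@[XOX/OX./.XO] terminal -1; root [XO./OX./.XO] d12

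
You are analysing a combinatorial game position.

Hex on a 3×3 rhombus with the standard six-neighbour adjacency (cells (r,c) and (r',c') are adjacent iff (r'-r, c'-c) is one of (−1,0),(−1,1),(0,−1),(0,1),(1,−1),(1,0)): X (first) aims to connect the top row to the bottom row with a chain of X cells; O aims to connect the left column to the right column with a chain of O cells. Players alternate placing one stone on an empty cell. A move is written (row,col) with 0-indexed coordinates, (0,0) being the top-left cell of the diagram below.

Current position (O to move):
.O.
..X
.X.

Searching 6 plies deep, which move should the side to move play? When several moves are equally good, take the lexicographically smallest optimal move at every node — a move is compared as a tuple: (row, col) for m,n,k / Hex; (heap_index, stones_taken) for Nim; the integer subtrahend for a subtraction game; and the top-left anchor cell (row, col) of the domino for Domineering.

O's best at [.O./..X/.X.]: (0,2)

ply 1, O at .O./..X/.X. | (0,0)=-1→OO./..X/.X.; (0,2)=+1→.OO/..X/.X.*; (1,0)=-1→.O./O.X/.X.; (1,1)=-1→.O./.OX/.X.; (2,0)=-1→.O./..X/OX.; (2,2)=-1→.O./..X/.XO
ply 2, X at .OO/..X/.X. | (0,0)=-1→XOO/..X/.X.*; (1,0)=-1→.OO/X.X/.X.; (1,1)=-1→.OO/.XX/.X.; (2,0)=-1→.OO/..X/XX.; (2,2)=-1→.OO/..X/.XX
ply 3, O at XOO/..X/.X. | (1,0)=+1→XOO/O.X/.X.*; (1,1)=+1→XOO/.OX/.X.; (2,0)=+1→XOO/..X/OX.; (2,2)=-1→XOO/..X/.XO
ply 4: XOO/O.X/.X. is terminal -1 (X); from .O./..X/.X. depth 6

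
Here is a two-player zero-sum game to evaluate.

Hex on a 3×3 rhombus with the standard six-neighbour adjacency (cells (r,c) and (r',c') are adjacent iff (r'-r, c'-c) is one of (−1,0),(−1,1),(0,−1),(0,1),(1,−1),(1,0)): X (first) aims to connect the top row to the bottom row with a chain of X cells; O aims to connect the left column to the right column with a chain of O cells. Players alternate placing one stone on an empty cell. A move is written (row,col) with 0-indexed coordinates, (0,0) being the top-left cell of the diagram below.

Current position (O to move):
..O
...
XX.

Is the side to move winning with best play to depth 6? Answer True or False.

O winning at [..O/.../XX.]: True

p1 O@[..O/.../XX.]: (0,0)[O.O/.../XX.]-1 (0,1)[.OO/.../XX.]+1* (1,0)[..O/O../XX.]+1 (1,1)[..O/.O./XX.]-1 (1,2)[..O/..O/XX.]-1 (2,2)[..O/.../XXO]-1
p2 X@[.OO/.../XX.]: (0,0)[XOO/.../XX.]-1* (1,0)[.OO/X../XX.]-1 (1,1)[.OO/.X./XX.]-1 (1,2)[.OO/..X/XX.]-1 (2,2)[.OO/.../XXX]-1
p3 O@[XOO/.../XX.]: (1,0)[XOO/O../XX.]+1* (1,1)[XOO/.O./XX.]-1 (1,2)[XOO/..O/XX.]-1 (2,2)[XOO/.../XXO]-1
p4 X@[XOO/O../XX.] terminal -1; root [..O/.../XX.] d6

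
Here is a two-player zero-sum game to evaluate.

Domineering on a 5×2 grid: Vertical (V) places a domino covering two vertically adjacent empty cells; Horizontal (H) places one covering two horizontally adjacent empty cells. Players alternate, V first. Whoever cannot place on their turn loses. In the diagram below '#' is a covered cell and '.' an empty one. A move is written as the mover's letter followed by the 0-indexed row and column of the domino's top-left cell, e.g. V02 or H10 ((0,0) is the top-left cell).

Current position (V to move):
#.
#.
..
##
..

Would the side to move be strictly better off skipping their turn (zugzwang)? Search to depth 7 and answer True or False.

zugzwang(#./#./../##/.., V) = False

p1 V@[#./#./../##/..]: V01[##/##/../##/..]-1* V11[#./##/.#/##/..]-1
p2 H@[##/##/../##/..]: H20[##/##/##/##/..]+1* H40[##/##/../##/##]+1
p3 V@[##/##/##/##/..] terminal -1; root [#./#./../##/..] d7
if V skipped the turn, H would face:
~ p1 H@[#./#./../##/..]: H20[#./#./##/##/..]+1* H40[#./#./../##/##]-1
~ p2 V@[#./#./##/##/..]: V01[##/##/##/##/..]-1*
~ p3 H@[##/##/##/##/..]: H40[##/##/##/##/##]+1*
~ p4 V@[##/##/##/##/##] terminal -1; root [#./#./../##/..] d7
compare (V): move=-1 vs pass=-1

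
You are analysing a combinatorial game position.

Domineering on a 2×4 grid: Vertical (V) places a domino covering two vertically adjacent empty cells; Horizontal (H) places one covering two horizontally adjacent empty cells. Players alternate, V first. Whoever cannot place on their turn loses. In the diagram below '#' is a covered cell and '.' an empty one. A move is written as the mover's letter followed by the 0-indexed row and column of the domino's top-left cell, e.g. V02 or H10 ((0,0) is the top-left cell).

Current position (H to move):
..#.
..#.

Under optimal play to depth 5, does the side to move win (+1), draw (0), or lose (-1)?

value(..#./..#., H) = +1

p1 H@[..#./..#.]: H00[###./..#.]+1* H10[..#./###.]+1
p2 V@[###./..#.]: V03[####/..##]-1*
p3 H@[####/..##]: H10[####/####]+1*
p4 V@[####/####] terminal -1; root [..#./..#.] d5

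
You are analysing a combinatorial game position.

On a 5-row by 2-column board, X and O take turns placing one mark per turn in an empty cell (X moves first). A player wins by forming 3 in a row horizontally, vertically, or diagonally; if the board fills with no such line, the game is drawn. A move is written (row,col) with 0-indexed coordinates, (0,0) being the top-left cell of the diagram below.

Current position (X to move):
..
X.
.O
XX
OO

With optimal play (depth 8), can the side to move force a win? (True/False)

X winning at [../X./.O/XX/OO]: True

[../X./.O/XX/OO] X move#1: (0,0):+0/X./X./.O/XX/OO, (0,1):+0/.X/X./.O/XX/OO, (1,1):+0/../XX/.O/XX/OO, (2,0):+1/../X./XO/XX/OO*
[../X./XO/XX/OO] end (terminal -1, O#2); searched ../X./.O/XX/OO to 8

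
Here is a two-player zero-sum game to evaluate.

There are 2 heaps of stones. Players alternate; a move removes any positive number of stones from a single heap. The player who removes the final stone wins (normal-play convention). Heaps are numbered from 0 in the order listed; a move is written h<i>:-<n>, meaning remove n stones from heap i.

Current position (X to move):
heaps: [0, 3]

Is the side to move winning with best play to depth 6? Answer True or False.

X winning at [(0,3)]: True

[(0,3)] X move#1: h1:-1:-1/(0,2), h1:-2:-1/(0,1), h1:-3:+1/(0,0)*
[(0,0)] end (terminal -1, O#2); searched (0,3) to 6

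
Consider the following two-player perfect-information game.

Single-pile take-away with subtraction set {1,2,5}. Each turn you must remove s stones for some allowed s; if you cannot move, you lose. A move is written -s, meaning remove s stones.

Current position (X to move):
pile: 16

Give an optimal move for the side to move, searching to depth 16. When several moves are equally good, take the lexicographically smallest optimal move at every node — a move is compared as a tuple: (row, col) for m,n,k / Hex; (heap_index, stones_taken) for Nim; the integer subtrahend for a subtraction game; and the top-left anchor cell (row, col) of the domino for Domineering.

X's best at [16]: -1

[16] X move#1: -1:+1/15*, -2:-1/14, -5:-1/11
[15] O move#2: -1:-1/14*, -2:-1/13, -5:-1/10
[14] X move#3: -1:-1/13, -2:+1/12*, -5:+1/9
[12] O move#4: -1:-1/11*, -2:-1/10, -5:-1/7
[11] X move#5: -1:-1/10, -2:+1/9*, -5:+1/6
[9] O move#6: -1:-1/8*, -2:-1/7, -5:-1/4
[8] X move#7: -1:-1/7, -2:+1/6*, -5:+1/3
[6] O move#8: -1:-1/5*, -2:-1/4, -5:-1/1
[5] X move#9: -1:-1/4, -2:+1/3*, -5:+1/0
[3] O move#10: -1:-1/2*, -2:-1/1
[2] X move#11: -1:-1/1, -2:+1/0*
[0] end (terminal -1, O#12); searched 16 to 16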